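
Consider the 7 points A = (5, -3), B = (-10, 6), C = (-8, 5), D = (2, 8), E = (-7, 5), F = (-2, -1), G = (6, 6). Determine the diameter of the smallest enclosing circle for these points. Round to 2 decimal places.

17.60

A smallest enclosing disk is always determined by at most three of the input points on its boundary.
The minimum enclosing circle is determined by three boundary points: A, B, G.
Their circumcentre is (-2, 7/3) with r² = 697/9.
The farthest remaining point D is at distance² 433/9 ≤ 697/9.
Diameter = 2r = 2√(697/9) ≈ 17.60.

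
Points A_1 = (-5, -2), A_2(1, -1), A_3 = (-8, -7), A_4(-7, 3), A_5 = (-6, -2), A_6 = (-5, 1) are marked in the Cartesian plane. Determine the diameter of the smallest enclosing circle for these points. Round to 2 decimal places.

A smallest enclosing disk is always determined by at most three of the input points on its boundary.
The minimum enclosing circle is determined by three boundary points: A_2, A_3, A_4.
Their circumcentre is (-65/14, -16/7) with r² = 6565/196.
The farthest remaining point A_6 is at distance² 2141/196 ≤ 6565/196.
Diameter = 2r = 2√(6565/196) ≈ 11.57.

11.57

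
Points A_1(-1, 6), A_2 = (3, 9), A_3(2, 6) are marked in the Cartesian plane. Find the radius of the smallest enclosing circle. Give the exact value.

Side lengths²: A_1A_2² = 25, A_1A_3² = 9, A_2A_3² = 10.
Since A_1A_2² = 25 ≥ 10 + 9 = 19, the angle opposite A_1A_2 is not acute, so the smallest enclosing circle has A_1A_2 as diameter.
Centre = midpoint of A_1A_2 = (1, 7.5), r² = 25/4 = 6.25.
r = √(6.25) = 2.5.

2.5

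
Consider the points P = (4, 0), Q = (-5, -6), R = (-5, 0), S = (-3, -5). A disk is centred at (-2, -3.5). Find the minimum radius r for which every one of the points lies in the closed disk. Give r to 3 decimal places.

6.946

The required radius is the distance from (-2, -3.5) to the farthest point.
Squared distances: 48.25, 15.25, 21.25, 3.25.
Maximum is 48.25, attained at P.
r = √(48.25) ≈ 6.946.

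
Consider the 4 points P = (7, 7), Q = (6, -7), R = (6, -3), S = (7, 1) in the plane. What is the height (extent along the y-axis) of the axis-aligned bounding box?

14

max y = 7, min y = -7, so height = 14.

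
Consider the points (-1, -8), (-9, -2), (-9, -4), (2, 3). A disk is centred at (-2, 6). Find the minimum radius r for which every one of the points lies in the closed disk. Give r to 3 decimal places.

The required radius is the distance from (-2, 6) to the farthest point.
Squared distances: 197, 113, 149, 25.
Maximum is 197, attained at (-1, -8).
r = √197 ≈ 14.036.

14.036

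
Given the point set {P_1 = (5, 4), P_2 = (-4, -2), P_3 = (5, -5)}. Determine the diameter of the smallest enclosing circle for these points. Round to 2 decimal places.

11.40

Side lengths²: P_1P_2² = 117, P_1P_3² = 81, P_2P_3² = 90.
Since P_1P_2² = 117 < 90 + 81 = 171, the triangle is acute, so the smallest enclosing circle is the circumcircle.
Circumcentre = (1.5, -0.5), r² = 32.5.
Diameter = 2r = 2√(32.5) ≈ 11.40.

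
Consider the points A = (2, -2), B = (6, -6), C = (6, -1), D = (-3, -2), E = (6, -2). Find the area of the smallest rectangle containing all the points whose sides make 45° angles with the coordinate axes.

65

In coordinates u = x + y, v = x − y the rectangle is axis-aligned; the map (x,y)→(u,v) scales areas by 2.
u-values: 0, 0, 5, -5, 4; range = 5 − (-5) = 10.
v-values: 4, 12, 7, -1, 8; range = 12 − (-1) = 13.
Area = (10 × 13) / 2 = 65.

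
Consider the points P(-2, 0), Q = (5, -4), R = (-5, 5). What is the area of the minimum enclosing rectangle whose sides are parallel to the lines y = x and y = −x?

28.5

In coordinates u = x + y, v = x − y the rectangle is axis-aligned; the map (x,y)→(u,v) scales areas by 2.
u-values: -2, 1, 0; range = 1 − (-2) = 3.
v-values: -2, 9, -10; range = 9 − (-10) = 19.
Area = (3 × 19) / 2 = 28.5.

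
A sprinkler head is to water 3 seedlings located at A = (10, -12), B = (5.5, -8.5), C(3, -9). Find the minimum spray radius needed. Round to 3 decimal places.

Side lengths²: AB² = 32.5, AC² = 58, BC² = 6.5.
Since AC² = 58 ≥ 32.5 + 6.5 = 39, the angle opposite AC is not acute, so the smallest enclosing circle has AC as diameter.
Centre = midpoint of AC = (6.5, -10.5), r² = 58/4 = 14.5.
r = √(14.5) ≈ 3.808.

3.808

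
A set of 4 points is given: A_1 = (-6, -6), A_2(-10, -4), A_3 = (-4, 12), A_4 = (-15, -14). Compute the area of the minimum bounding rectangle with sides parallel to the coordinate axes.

x ranges over [-15, -4], width 11.
y ranges over [-14, 12], height 26.
Area = 11 × 26 = 286.

286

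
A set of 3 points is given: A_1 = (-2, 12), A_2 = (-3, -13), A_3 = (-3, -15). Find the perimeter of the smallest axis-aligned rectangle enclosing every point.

Width = max x − min x = -2 − (-3) = 1.
Height = max y − min y = 12 − (-15) = 27.
Perimeter = 2(1 + 27) = 56.

56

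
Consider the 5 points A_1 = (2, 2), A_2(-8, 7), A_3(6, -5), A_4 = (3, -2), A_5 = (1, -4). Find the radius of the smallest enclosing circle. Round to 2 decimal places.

A smallest enclosing disk is always determined by at most three of the input points on its boundary.
The farthest pair is A_2–A_3 with squared distance 340. The circle on this segment as diameter has centre (-1, 1) and r² = 340/4 = 85.
Check A_1: distance² to centre = 10 ≤ 85, so it lies inside.
All remaining points lie in this disk, and no smaller disk contains both endpoints, so this is the minimum enclosing circle.
r = √85 ≈ 9.22.

9.22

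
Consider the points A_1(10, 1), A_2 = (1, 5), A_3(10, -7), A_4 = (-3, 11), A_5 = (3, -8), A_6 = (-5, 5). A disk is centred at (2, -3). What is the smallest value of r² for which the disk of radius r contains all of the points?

The required radius is the distance from (2, -3) to the farthest point.
Squared distances: 80, 65, 80, 221, 26, 113.
Maximum is 221, attained at A_4.

221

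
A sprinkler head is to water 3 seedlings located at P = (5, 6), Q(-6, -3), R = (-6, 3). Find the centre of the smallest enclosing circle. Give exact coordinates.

Side lengths²: PQ² = 202, PR² = 130, QR² = 36.
Since PQ² = 202 ≥ 130 + 36 = 166, the angle opposite PQ is not acute, so the smallest enclosing circle has PQ as diameter.
Centre = midpoint of PQ = (-0.5, 1.5), r² = 202/4 = 50.5.
Centre = (-0.5, 1.5).

(-0.5, 1.5)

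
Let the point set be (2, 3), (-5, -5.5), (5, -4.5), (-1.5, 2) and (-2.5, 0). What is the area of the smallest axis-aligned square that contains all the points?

The bounding box has width 10 and height 8.5.
An axis-aligned square enclosing the set must have side ≥ max(width, height).
So the minimum side is max(10, 8.5) = 10.
Area = 10² = 100.

100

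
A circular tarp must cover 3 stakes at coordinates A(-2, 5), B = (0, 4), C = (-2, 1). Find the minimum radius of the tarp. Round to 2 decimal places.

Side lengths²: AB² = 5, AC² = 16, BC² = 13.
Since AC² = 16 < 13 + 5 = 18, the triangle is acute, so the smallest enclosing circle is the circumcircle.
Circumcentre = (-1.75, 3), r² = 4.0625.
r = √(4.0625) ≈ 2.02.

2.02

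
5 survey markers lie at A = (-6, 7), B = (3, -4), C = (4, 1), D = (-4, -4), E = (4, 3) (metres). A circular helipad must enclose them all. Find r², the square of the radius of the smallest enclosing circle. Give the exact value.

A smallest enclosing disk is always determined by at most three of the input points on its boundary.
The farthest pair is A–B with squared distance 202. The circle on this segment as diameter has centre (-1.5, 1.5) and r² = 202/4 = 50.5.
Check C: distance² to centre = 30.5 ≤ 50.5, so it lies inside.
All remaining points lie in this disk, and no smaller disk contains both endpoints, so this is the minimum enclosing circle.

50.5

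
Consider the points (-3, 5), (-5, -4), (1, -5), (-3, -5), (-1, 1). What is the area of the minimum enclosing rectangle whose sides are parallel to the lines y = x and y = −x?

In coordinates u = x + y, v = x − y the rectangle is axis-aligned; the map (x,y)→(u,v) scales areas by 2.
u-values: 2, -9, -4, -8, 0; range = 2 − (-9) = 11.
v-values: -8, -1, 6, 2, -2; range = 6 − (-8) = 14.
Area = (11 × 14) / 2 = 77.

77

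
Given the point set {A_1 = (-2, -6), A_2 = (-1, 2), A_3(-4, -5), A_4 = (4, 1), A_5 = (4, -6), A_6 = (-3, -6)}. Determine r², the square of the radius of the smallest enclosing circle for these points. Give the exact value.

By Welzl's lemma the MEC is supported by two points (diametrically opposite) or three points (on a circumcircle).
The minimum enclosing circle is determined by three boundary points: A_3, A_4, A_5.
Their circumcentre is (0.375, -2.5) with r² = 25.390625.
The farthest remaining point A_6 is at distance² 23.640625 ≤ 25.390625.

25.390625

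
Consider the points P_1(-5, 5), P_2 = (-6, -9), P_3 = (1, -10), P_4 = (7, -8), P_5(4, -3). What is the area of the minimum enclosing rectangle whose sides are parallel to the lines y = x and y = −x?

In coordinates u = x + y, v = x − y the rectangle is axis-aligned; the map (x,y)→(u,v) scales areas by 2.
u-values: 0, -15, -9, -1, 1; range = 1 − (-15) = 16.
v-values: -10, 3, 11, 15, 7; range = 15 − (-10) = 25.
Area = (16 × 25) / 2 = 200.

200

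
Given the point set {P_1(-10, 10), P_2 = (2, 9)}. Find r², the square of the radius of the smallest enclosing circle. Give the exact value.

36.25

The smallest circle enclosing two points has them as diameter endpoints.
Centre = midpoint = (-4, 9.5); r² = |P_1P_2|²/4 = 145/4 = 36.25.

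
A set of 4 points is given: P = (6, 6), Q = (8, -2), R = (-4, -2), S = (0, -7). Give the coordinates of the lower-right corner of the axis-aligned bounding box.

x-range [-4, 8], y-range [-7, 6].
The lower-right corner is (8, -7).

(8, -7)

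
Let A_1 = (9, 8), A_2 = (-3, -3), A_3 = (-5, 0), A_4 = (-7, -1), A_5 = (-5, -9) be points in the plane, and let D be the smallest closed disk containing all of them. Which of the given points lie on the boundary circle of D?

By Welzl's lemma the MEC is supported by two points (diametrically opposite) or three points (on a circumcircle).
The farthest pair is A_1–A_5 with squared distance 485. The circle on this segment as diameter has centre (2, -0.5) and r² = 485/4 = 121.25.
Check A_2: distance² to centre = 31.25 ≤ 121.25, so it lies inside.
All remaining points lie in this disk, and no smaller disk contains both endpoints, so this is the minimum enclosing circle.
The points at distance exactly r from the centre are A_1, A_5 — 2 points.

A_1, A_5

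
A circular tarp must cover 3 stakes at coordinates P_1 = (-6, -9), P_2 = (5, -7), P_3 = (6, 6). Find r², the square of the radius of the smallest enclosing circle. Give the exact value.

Side lengths²: P_1P_2² = 125, P_1P_3² = 369, P_2P_3² = 170.
Since P_1P_3² = 369 ≥ 170 + 125 = 295, the angle opposite P_1P_3 is not acute, so the smallest enclosing circle has P_1P_3 as diameter.
Centre = midpoint of P_1P_3 = (0, -1.5), r² = 369/4 = 92.25.

92.25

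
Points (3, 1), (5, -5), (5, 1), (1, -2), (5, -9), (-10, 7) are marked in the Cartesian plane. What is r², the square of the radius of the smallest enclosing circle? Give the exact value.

The minimum enclosing circle of a finite set is fixed by two of the points (as a diameter) or three (as a circumcircle).
The farthest pair is (5, -9)–(-10, 7) with squared distance 481. The circle on this segment as diameter has centre (-2.5, -1) and r² = 481/4 = 120.25.
Check (3, 1): distance² to centre = 34.25 ≤ 120.25, so it lies inside.
All remaining points lie in this disk, and no smaller disk contains both endpoints, so this is the minimum enclosing circle.

120.25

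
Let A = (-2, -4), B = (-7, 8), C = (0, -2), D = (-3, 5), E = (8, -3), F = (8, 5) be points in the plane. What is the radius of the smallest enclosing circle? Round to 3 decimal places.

The farthest pair is B–E with squared distance 346. The circle on this segment as diameter has centre (0.5, 2.5) and r² = 346/4 = 86.5.
Check A: distance² to centre = 48.5 ≤ 86.5, so it lies inside.
All remaining points lie in this disk, and no smaller disk contains both endpoints, so this is the minimum enclosing circle.
r = √(86.5) ≈ 9.301.

9.301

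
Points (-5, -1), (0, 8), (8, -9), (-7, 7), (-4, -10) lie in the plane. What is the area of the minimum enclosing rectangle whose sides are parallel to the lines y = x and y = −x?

341

In coordinates u = x + y, v = x − y the rectangle is axis-aligned; the map (x,y)→(u,v) scales areas by 2.
u-values: -6, 8, -1, 0, -14; range = 8 − (-14) = 22.
v-values: -4, -8, 17, -14, 6; range = 17 − (-14) = 31.
Area = (22 × 31) / 2 = 341.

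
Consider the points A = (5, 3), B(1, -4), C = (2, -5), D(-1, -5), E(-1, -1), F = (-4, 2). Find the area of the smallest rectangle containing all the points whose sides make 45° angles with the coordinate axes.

In coordinates u = x + y, v = x − y the rectangle is axis-aligned; the map (x,y)→(u,v) scales areas by 2.
u-values: 8, -3, -3, -6, -2, -2; range = 8 − (-6) = 14.
v-values: 2, 5, 7, 4, 0, -6; range = 7 − (-6) = 13.
Area = (14 × 13) / 2 = 91.

91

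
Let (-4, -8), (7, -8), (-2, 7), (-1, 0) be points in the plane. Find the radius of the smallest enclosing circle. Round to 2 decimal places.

By Welzl's lemma the MEC is supported by two points (diametrically opposite) or three points (on a circumcircle).
The minimum enclosing circle is determined by three boundary points: (-4, -8), (7, -8), (-2, 7).
Their circumcentre is (1.5, -1.1) with r² = 77.86.
The farthest remaining point (-1, 0) is at distance² 7.46 ≤ 77.86.
r = √(77.86) ≈ 8.82.

8.82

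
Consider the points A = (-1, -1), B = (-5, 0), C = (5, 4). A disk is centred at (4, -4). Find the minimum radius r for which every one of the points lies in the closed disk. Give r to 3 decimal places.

9.849

The required radius is the distance from (4, -4) to the farthest point.
Squared distances: 34, 97, 65.
Maximum is 97, attained at B.
r = √97 ≈ 9.849.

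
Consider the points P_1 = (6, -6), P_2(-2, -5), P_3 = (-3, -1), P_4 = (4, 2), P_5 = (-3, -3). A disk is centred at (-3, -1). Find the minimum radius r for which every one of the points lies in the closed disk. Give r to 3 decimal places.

The required radius is the distance from (-3, -1) to the farthest point.
Squared distances: 106, 17, 0, 58, 4.
Maximum is 106, attained at P_1.
r = √106 ≈ 10.296.

10.296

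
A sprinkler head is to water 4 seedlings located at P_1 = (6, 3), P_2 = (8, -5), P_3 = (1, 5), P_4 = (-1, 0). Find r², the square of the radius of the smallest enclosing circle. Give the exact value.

A smallest enclosing disk is always determined by at most three of the input points on its boundary.
The farthest pair is P_2–P_3 with squared distance 149. The circle on this segment as diameter has centre (4.5, 0) and r² = 149/4 = 37.25.
Check P_1: distance² to centre = 11.25 ≤ 37.25, so it lies inside.
All remaining points lie in this disk, and no smaller disk contains both endpoints, so this is the minimum enclosing circle.

37.25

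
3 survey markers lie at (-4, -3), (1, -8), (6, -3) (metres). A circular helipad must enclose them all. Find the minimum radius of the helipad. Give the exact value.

Call the three points A, B, C in the order given.
Side lengths²: AB² = 50, AC² = 100, BC² = 50.
Since AC² = 100 ≥ 50 + 50 = 100, the angle opposite AC is not acute, so the smallest enclosing circle has AC as diameter.
Centre = midpoint of AC = (1, -3), r² = 100/4 = 25.
r = √25 = 5.

5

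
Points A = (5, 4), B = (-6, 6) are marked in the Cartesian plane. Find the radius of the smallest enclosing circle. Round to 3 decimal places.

The smallest circle enclosing two points has them as diameter endpoints.
Centre = midpoint = (-0.5, 5); r² = |AB|²/4 = 125/4 = 31.25.
r = √(31.25) ≈ 5.590.

5.590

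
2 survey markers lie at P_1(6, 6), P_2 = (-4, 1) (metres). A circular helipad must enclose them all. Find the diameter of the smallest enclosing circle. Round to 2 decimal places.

The smallest circle enclosing two points has them as diameter endpoints.
Centre = midpoint = (1, 3.5); r² = |P_1P_2|²/4 = 125/4 = 31.25.
Diameter = 2r = 2√(31.25) ≈ 11.18.

11.18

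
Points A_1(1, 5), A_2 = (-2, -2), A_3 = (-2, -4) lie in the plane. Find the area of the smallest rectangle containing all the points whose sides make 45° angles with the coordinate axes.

36

In coordinates u = x + y, v = x − y the rectangle is axis-aligned; the map (x,y)→(u,v) scales areas by 2.
u-values: 6, -4, -6; range = 6 − (-6) = 12.
v-values: -4, 0, 2; range = 2 − (-4) = 6.
Area = (12 × 6) / 2 = 36.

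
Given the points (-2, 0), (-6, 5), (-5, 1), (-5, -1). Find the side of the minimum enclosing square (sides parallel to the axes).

The bounding box has width 4 and height 6.
An axis-aligned square enclosing the set must have side ≥ max(width, height).
So the minimum side is max(4, 6) = 6.

6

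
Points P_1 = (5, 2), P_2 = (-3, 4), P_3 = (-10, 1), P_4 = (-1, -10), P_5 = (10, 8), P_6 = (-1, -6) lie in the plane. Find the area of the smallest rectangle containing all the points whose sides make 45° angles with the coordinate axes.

In coordinates u = x + y, v = x − y the rectangle is axis-aligned; the map (x,y)→(u,v) scales areas by 2.
u-values: 7, 1, -9, -11, 18, -7; range = 18 − (-11) = 29.
v-values: 3, -7, -11, 9, 2, 5; range = 9 − (-11) = 20.
Area = (29 × 20) / 2 = 290.

290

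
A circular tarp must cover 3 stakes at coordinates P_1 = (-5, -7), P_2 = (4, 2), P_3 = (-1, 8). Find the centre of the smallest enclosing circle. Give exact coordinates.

Side lengths²: P_1P_2² = 162, P_1P_3² = 241, P_2P_3² = 61.
Since P_1P_3² = 241 ≥ 162 + 61 = 223, the angle opposite P_1P_3 is not acute, so the smallest enclosing circle has P_1P_3 as diameter.
Centre = midpoint of P_1P_3 = (-3, 0.5), r² = 241/4 = 60.25.
Centre = (-3, 0.5).

(-3, 0.5)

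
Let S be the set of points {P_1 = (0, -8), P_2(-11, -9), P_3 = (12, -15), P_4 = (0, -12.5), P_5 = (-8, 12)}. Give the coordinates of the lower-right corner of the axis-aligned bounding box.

x-range [-11, 12], y-range [-15, 12].
The lower-right corner is (12, -15).

(12, -15)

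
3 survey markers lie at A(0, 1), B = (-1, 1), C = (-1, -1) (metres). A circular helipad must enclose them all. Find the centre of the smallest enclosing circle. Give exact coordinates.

Side lengths²: AB² = 1, AC² = 5, BC² = 4.
Since AC² = 5 ≥ 4 + 1 = 5, the angle opposite AC is not acute, so the smallest enclosing circle has AC as diameter.
Centre = midpoint of AC = (-0.5, 0), r² = 5/4 = 1.25.
Centre = (-0.5, 0).

(-0.5, 0)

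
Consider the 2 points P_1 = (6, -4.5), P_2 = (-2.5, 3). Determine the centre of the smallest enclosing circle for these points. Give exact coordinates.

(1.75, -0.75)

The smallest circle enclosing two points has them as diameter endpoints.
Centre = midpoint = (1.75, -0.75); r² = |P_1P_2|²/4 = 128.5/4 = 32.125.
Centre = (1.75, -0.75).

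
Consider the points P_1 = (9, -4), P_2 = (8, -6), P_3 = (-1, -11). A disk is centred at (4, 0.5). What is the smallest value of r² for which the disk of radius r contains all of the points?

157.25

The required radius is the distance from (4, 0.5) to the farthest point.
Squared distances: 45.25, 58.25, 157.25.
Maximum is 157.25, attained at P_3.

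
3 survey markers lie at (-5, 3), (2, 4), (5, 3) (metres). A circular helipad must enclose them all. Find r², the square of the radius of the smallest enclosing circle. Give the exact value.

25

Call the three points A, B, C in the order given.
Side lengths²: AB² = 50, AC² = 100, BC² = 10.
Since AC² = 100 ≥ 50 + 10 = 60, the angle opposite AC is not acute, so the smallest enclosing circle has AC as diameter.
Centre = midpoint of AC = (0, 3), r² = 100/4 = 25.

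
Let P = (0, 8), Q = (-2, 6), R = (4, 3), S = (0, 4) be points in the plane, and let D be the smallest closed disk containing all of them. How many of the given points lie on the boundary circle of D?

3

By Welzl's lemma the MEC is supported by two points (diametrically opposite) or three points (on a circumcircle).
The minimum enclosing circle is determined by three boundary points: P, Q, R.
Their circumcentre is (7/6, 29/6) with r² = 205/18.
The farthest remaining point S is at distance² 37/18 ≤ 205/18.
The points at distance exactly r from the centre are P, Q, R — 3 points.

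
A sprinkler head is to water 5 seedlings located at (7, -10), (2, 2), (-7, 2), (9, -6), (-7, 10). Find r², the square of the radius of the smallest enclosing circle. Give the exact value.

149

The farthest pair is (7, -10)–(-7, 10) with squared distance 596. The circle on this segment as diameter has centre (0, 0) and r² = 596/4 = 149.
Check (2, 2): distance² to centre = 8 ≤ 149, so it lies inside.
All remaining points lie in this disk, and no smaller disk contains both endpoints, so this is the minimum enclosing circle.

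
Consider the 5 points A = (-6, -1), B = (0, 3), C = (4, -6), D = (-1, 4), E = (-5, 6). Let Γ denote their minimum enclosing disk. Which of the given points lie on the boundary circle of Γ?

The farthest pair is C–E with squared distance 225. The circle on this segment as diameter has centre (-0.5, 0) and r² = 225/4 = 56.25.
Check A: distance² to centre = 31.25 ≤ 56.25, so it lies inside.
All remaining points lie in this disk, and no smaller disk contains both endpoints, so this is the minimum enclosing circle.
The points at distance exactly r from the centre are C, E — 2 points.

C, E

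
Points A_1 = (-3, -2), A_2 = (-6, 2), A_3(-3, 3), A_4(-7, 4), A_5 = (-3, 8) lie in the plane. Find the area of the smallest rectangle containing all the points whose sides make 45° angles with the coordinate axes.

50

In coordinates u = x + y, v = x − y the rectangle is axis-aligned; the map (x,y)→(u,v) scales areas by 2.
u-values: -5, -4, 0, -3, 5; range = 5 − (-5) = 10.
v-values: -1, -8, -6, -11, -11; range = -1 − (-11) = 10.
Area = (10 × 10) / 2 = 50.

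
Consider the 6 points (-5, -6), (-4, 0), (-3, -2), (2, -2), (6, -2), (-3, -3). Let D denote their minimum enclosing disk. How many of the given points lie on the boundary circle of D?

The minimum enclosing circle is determined by three boundary points: (-5, -6), (-4, 0), (6, -2).
Their circumcentre is (27/62, -237/62) with r² = 65897/1922.
The farthest remaining point (-3, -2) is at distance² 29069/1922 ≤ 65897/1922.
The points at distance exactly r from the centre are (-5, -6), (-4, 0), (6, -2) — 3 points.

3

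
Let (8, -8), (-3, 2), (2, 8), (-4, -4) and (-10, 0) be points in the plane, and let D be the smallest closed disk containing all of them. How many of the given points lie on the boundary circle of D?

A smallest enclosing disk is always determined by at most three of the input points on its boundary.
The minimum enclosing circle is determined by three boundary points: (8, -8), (2, 8), (-10, 0).
Their circumcentre is (-1/15, -1.9) with r² = 92053/900.
The farthest remaining point (-3, 2) is at distance² 21433/900 ≤ 92053/900.
The points at distance exactly r from the centre are (8, -8), (2, 8), (-10, 0) — 3 points.

3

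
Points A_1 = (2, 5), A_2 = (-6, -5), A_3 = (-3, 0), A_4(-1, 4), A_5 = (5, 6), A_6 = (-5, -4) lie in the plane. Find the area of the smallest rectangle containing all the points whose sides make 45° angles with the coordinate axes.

In coordinates u = x + y, v = x − y the rectangle is axis-aligned; the map (x,y)→(u,v) scales areas by 2.
u-values: 7, -11, -3, 3, 11, -9; range = 11 − (-11) = 22.
v-values: -3, -1, -3, -5, -1, -1; range = -1 − (-5) = 4.
Area = (22 × 4) / 2 = 44.

44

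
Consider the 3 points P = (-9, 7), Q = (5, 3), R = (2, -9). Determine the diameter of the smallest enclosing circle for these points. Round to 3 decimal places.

Side lengths²: PQ² = 212, PR² = 377, QR² = 153.
Since PR² = 377 ≥ 212 + 153 = 365, the angle opposite PR is not acute, so the smallest enclosing circle has PR as diameter.
Centre = midpoint of PR = (-3.5, -1), r² = 377/4 = 94.25.
Diameter = 2r = 2√(94.25) ≈ 19.416.

19.416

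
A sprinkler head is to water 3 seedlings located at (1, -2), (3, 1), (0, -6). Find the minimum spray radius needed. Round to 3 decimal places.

Call the three points A, B, C in the order given.
Side lengths²: AB² = 13, AC² = 17, BC² = 58.
Since BC² = 58 ≥ 17 + 13 = 30, the angle opposite BC is not acute, so the smallest enclosing circle has BC as diameter.
Centre = midpoint of BC = (1.5, -2.5), r² = 58/4 = 14.5.
r = √(14.5) ≈ 3.808.

3.808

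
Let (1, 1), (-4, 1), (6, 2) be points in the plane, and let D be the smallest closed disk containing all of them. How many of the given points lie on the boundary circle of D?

2

Call the three points A, B, C in the order given.
Side lengths²: AB² = 25, AC² = 26, BC² = 101.
Since BC² = 101 ≥ 26 + 25 = 51, the angle opposite BC is not acute, so the smallest enclosing circle has BC as diameter.
Centre = midpoint of BC = (1, 1.5), r² = 101/4 = 25.25.
The points at distance exactly r from the centre are (-4, 1), (6, 2) — 2 points.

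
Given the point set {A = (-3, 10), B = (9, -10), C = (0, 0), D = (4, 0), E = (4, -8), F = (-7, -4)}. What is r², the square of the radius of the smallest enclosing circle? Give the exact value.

The minimum enclosing circle of a finite set is fixed by two of the points (as a diameter) or three (as a circumcircle).
The farthest pair is A–B with squared distance 544. The circle on this segment as diameter has centre (3, 0) and r² = 544/4 = 136.
Check C: distance² to centre = 9 ≤ 136, so it lies inside.
All remaining points lie in this disk, and no smaller disk contains both endpoints, so this is the minimum enclosing circle.

136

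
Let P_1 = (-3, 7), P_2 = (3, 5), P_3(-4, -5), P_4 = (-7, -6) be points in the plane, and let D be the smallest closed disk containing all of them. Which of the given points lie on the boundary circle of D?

P_1, P_2, P_4

By Welzl's lemma the MEC is supported by two points (diametrically opposite) or three points (on a circumcircle).
The minimum enclosing circle is determined by three boundary points: P_1, P_2, P_4.
Their circumcentre is (-183/86, -33/86) with r² = 204425/3698.
The farthest remaining point P_3 is at distance² 91765/3698 ≤ 204425/3698.
The points at distance exactly r from the centre are P_1, P_2, P_4 — 3 points.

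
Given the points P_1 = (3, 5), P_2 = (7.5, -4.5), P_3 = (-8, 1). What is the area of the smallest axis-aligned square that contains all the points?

240.25

The bounding box has width 15.5 and height 9.5.
An axis-aligned square enclosing the set must have side ≥ max(width, height).
So the minimum side is max(15.5, 9.5) = 15.5.
Area = 15.5² = 240.25.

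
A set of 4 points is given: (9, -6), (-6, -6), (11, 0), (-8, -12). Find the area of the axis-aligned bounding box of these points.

228

x ranges over [-8, 11], width 19.
y ranges over [-12, 0], height 12.
Area = 19 × 12 = 228.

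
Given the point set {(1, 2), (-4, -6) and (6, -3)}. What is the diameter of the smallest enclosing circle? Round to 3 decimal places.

Call the three points A, B, C in the order given.
Side lengths²: AB² = 89, AC² = 50, BC² = 109.
Since BC² = 109 < 89 + 50 = 139, the triangle is acute, so the smallest enclosing circle is the circumcircle.
Circumcentre = (17/26, -87/26), r² = 9701/338.
Diameter = 2r = 2√(9701/338) ≈ 10.715.

10.715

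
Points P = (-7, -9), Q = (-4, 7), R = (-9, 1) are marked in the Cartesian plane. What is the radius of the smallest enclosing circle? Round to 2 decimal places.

Side lengths²: PQ² = 265, PR² = 104, QR² = 61.
Since PQ² = 265 ≥ 104 + 61 = 165, the angle opposite PQ is not acute, so the smallest enclosing circle has PQ as diameter.
Centre = midpoint of PQ = (-5.5, -1), r² = 265/4 = 66.25.
r = √(66.25) ≈ 8.14.

8.14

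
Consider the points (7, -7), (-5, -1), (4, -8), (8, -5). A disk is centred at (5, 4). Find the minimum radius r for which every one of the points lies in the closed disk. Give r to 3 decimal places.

12.042

The required radius is the distance from (5, 4) to the farthest point.
Squared distances: 125, 125, 145, 90.
Maximum is 145, attained at (4, -8).
r = √145 ≈ 12.042.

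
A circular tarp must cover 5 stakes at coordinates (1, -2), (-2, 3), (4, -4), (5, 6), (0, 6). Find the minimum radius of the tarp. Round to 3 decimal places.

A smallest enclosing disk is always determined by at most three of the input points on its boundary.
The minimum enclosing circle is determined by three boundary points: (4, -4), (5, 6), (0, 6).
Their circumcentre is (2.5, 1.2) with r² = 29.29.
The farthest remaining point (-2, 3) is at distance² 23.49 ≤ 29.29.
r = √(29.29) ≈ 5.412.

5.412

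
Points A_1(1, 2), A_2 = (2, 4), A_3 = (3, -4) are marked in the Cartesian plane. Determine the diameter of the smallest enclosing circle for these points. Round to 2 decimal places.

8.06

Side lengths²: A_1A_2² = 5, A_1A_3² = 40, A_2A_3² = 65.
Since A_2A_3² = 65 ≥ 40 + 5 = 45, the angle opposite A_2A_3 is not acute, so the smallest enclosing circle has A_2A_3 as diameter.
Centre = midpoint of A_2A_3 = (2.5, 0), r² = 65/4 = 16.25.
Diameter = 2r = 2√(16.25) ≈ 8.06.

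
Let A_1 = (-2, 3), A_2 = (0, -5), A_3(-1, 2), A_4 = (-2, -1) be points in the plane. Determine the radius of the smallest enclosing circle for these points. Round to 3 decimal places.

4.123

The farthest pair is A_1–A_2 with squared distance 68. The circle on this segment as diameter has centre (-1, -1) and r² = 68/4 = 17.
Check A_3: distance² to centre = 9 ≤ 17, so it lies inside.
All remaining points lie in this disk, and no smaller disk contains both endpoints, so this is the minimum enclosing circle.
r = √17 ≈ 4.123.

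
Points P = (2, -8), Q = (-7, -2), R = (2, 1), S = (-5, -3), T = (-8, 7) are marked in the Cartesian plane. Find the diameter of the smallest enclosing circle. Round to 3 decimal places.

The farthest pair is P–T with squared distance 325. The circle on this segment as diameter has centre (-3, -0.5) and r² = 325/4 = 81.25.
Check Q: distance² to centre = 18.25 ≤ 81.25, so it lies inside.
All remaining points lie in this disk, and no smaller disk contains both endpoints, so this is the minimum enclosing circle.
Diameter = 2r = 2√(81.25) ≈ 18.028.

18.028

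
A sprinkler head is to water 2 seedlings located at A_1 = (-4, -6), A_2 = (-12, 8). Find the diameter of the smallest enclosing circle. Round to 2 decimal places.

16.12

The smallest circle enclosing two points has them as diameter endpoints.
Centre = midpoint = (-8, 1); r² = |A_1A_2|²/4 = 260/4 = 65.
Diameter = 2r = 2√65 ≈ 16.12.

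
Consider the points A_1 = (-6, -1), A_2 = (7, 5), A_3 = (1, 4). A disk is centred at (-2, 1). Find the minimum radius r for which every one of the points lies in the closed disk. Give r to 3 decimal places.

The required radius is the distance from (-2, 1) to the farthest point.
Squared distances: 20, 97, 18.
Maximum is 97, attained at A_2.
r = √97 ≈ 9.849.

9.849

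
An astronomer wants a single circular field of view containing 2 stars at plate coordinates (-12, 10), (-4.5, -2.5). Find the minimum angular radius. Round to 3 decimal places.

7.289

The smallest circle enclosing two points has them as diameter endpoints.
Centre = midpoint = (-8.25, 3.75); r² = |(-12, 10)−(-4.5, -2.5)|²/4 = 212.5/4 = 53.125.
r = √(53.125) ≈ 7.289.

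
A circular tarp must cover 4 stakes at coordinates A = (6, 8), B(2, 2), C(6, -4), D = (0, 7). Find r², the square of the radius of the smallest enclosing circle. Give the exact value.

The minimum enclosing circle of a finite set is fixed by two of the points (as a diameter) or three (as a circumcircle).
The minimum enclosing circle is determined by three boundary points: A, C, D.
Their circumcentre is (47/12, 2) with r² = 5809/144.
The farthest remaining point B is at distance² 529/144 ≤ 5809/144.

5809/144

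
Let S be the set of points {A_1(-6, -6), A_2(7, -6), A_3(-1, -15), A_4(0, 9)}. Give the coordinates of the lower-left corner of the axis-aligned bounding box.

x-range [-6, 7], y-range [-15, 9].
The lower-left corner is (-6, -15).

(-6, -15)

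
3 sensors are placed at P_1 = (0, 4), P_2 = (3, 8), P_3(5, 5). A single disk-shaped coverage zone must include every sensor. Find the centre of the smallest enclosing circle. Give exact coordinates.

(79/34, 183/34)

Side lengths²: P_1P_2² = 25, P_1P_3² = 26, P_2P_3² = 13.
Since P_1P_3² = 26 < 25 + 13 = 38, the triangle is acute, so the smallest enclosing circle is the circumcircle.
Circumcentre = (79/34, 183/34), r² = 4225/578.
Centre = (79/34, 183/34).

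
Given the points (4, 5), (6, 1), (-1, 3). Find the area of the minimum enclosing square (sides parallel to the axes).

The bounding box has width 7 and height 4.
An axis-aligned square enclosing the set must have side ≥ max(width, height).
So the minimum side is max(7, 4) = 7.
Area = 7² = 49.

49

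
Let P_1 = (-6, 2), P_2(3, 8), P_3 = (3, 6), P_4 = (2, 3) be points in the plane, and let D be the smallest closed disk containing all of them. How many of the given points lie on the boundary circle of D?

2

A smallest enclosing disk is always determined by at most three of the input points on its boundary.
The farthest pair is P_1–P_2 with squared distance 117. The circle on this segment as diameter has centre (-1.5, 5) and r² = 117/4 = 29.25.
Check P_3: distance² to centre = 21.25 ≤ 29.25, so it lies inside.
All remaining points lie in this disk, and no smaller disk contains both endpoints, so this is the minimum enclosing circle.
The points at distance exactly r from the centre are P_1, P_2 — 2 points.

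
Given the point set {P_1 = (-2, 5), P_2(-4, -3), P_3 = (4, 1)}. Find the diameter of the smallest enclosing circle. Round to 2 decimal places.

Side lengths²: P_1P_2² = 68, P_1P_3² = 52, P_2P_3² = 80.
Since P_2P_3² = 80 < 68 + 52 = 120, the triangle is acute, so the smallest enclosing circle is the circumcircle.
Circumcentre = (-5/7, 3/7), r² = 1105/49.
Diameter = 2r = 2√(1105/49) ≈ 9.50.

9.50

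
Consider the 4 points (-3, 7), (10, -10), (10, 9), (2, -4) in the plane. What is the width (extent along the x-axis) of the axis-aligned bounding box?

max x = 10, min x = -3, so width = 13.

13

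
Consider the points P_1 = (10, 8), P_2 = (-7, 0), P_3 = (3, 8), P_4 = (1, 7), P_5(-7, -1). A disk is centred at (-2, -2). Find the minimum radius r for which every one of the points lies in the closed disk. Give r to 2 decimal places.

15.62

The required radius is the distance from (-2, -2) to the farthest point.
Squared distances: 244, 29, 125, 90, 26.
Maximum is 244, attained at P_1.
r = √244 ≈ 15.62.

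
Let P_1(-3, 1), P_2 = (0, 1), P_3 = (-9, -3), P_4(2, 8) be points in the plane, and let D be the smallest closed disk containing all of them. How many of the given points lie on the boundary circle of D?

2

By Welzl's lemma the MEC is supported by two points (diametrically opposite) or three points (on a circumcircle).
The farthest pair is P_3–P_4 with squared distance 242. The circle on this segment as diameter has centre (-3.5, 2.5) and r² = 242/4 = 60.5.
Check P_1: distance² to centre = 2.5 ≤ 60.5, so it lies inside.
All remaining points lie in this disk, and no smaller disk contains both endpoints, so this is the minimum enclosing circle.
The points at distance exactly r from the centre are P_3, P_4 — 2 points.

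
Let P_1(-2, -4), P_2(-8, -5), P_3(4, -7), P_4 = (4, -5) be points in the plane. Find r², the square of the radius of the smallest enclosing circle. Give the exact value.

37

A smallest enclosing disk is always determined by at most three of the input points on its boundary.
The farthest pair is P_2–P_3 with squared distance 148. The circle on this segment as diameter has centre (-2, -6) and r² = 148/4 = 37.
Check P_1: distance² to centre = 4 ≤ 37, so it lies inside.
All remaining points lie in this disk, and no smaller disk contains both endpoints, so this is the minimum enclosing circle.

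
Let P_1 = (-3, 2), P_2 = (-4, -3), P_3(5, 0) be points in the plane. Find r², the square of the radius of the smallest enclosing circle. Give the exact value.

Side lengths²: P_1P_2² = 26, P_1P_3² = 68, P_2P_3² = 90.
Since P_2P_3² = 90 < 68 + 26 = 94, the triangle is acute, so the smallest enclosing circle is the circumcircle.
Circumcentre = (3/7, -9/7), r² = 1105/49.

1105/49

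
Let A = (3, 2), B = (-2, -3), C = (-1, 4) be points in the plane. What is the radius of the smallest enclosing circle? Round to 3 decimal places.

Side lengths²: AB² = 50, AC² = 20, BC² = 50.
Since BC² = 50 < 50 + 20 = 70, the triangle is acute, so the smallest enclosing circle is the circumcircle.
Circumcentre = (-1/3, 1/3), r² = 125/9.
r = √(125/9) ≈ 3.727.

3.727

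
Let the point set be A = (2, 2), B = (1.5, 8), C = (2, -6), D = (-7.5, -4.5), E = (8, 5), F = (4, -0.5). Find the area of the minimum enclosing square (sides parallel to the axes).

The bounding box has width 15.5 and height 14.
An axis-aligned square enclosing the set must have side ≥ max(width, height).
So the minimum side is max(15.5, 14) = 15.5.
Area = 15.5² = 240.25.

240.25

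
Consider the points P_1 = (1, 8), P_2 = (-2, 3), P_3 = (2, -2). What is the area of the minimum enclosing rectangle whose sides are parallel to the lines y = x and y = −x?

49.5

In coordinates u = x + y, v = x − y the rectangle is axis-aligned; the map (x,y)→(u,v) scales areas by 2.
u-values: 9, 1, 0; range = 9 − 0 = 9.
v-values: -7, -5, 4; range = 4 − (-7) = 11.
Area = (9 × 11) / 2 = 49.5.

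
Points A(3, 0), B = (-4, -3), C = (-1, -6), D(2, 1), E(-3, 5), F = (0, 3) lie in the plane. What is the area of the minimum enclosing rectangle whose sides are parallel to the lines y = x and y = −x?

65

In coordinates u = x + y, v = x − y the rectangle is axis-aligned; the map (x,y)→(u,v) scales areas by 2.
u-values: 3, -7, -7, 3, 2, 3; range = 3 − (-7) = 10.
v-values: 3, -1, 5, 1, -8, -3; range = 5 − (-8) = 13.
Area = (10 × 13) / 2 = 65.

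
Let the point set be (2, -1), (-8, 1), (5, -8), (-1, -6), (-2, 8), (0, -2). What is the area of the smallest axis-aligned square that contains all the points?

The bounding box has width 13 and height 16.
An axis-aligned square enclosing the set must have side ≥ max(width, height).
So the minimum side is max(13, 16) = 16.
Area = 16² = 256.

256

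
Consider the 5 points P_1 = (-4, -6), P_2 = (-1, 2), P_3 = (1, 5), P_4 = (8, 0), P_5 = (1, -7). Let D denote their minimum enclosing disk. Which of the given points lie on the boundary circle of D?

The minimum enclosing circle is determined by three boundary points: P_1, P_3, P_4.
Their circumcentre is (24/17, -31/17) with r² = 13505/289.
The farthest remaining point P_5 is at distance² 7793/289 ≤ 13505/289.
The points at distance exactly r from the centre are P_1, P_3, P_4 — 3 points.

P_1, P_3, P_4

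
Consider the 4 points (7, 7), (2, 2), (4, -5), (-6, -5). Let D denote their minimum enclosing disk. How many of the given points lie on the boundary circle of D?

The farthest pair is (7, 7)–(-6, -5) with squared distance 313. The circle on this segment as diameter has centre (0.5, 1) and r² = 313/4 = 78.25.
Check (2, 2): distance² to centre = 3.25 ≤ 78.25, so it lies inside.
All remaining points lie in this disk, and no smaller disk contains both endpoints, so this is the minimum enclosing circle.
The points at distance exactly r from the centre are (7, 7), (-6, -5) — 2 points.

2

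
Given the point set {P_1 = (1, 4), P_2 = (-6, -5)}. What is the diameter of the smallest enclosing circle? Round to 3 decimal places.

The smallest circle enclosing two points has them as diameter endpoints.
Centre = midpoint = (-2.5, -0.5); r² = |P_1P_2|²/4 = 130/4 = 32.5.
Diameter = 2r = 2√(32.5) ≈ 11.402.

11.402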